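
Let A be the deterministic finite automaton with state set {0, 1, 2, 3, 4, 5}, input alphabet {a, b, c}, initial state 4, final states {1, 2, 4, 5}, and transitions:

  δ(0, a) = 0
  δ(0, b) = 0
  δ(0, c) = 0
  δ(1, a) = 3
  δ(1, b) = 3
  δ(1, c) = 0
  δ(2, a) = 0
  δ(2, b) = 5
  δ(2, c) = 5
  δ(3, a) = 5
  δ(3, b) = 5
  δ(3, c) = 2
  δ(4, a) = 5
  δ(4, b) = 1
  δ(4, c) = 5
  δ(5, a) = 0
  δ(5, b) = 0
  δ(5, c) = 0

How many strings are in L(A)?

The useful subgraph on states {1, 2, 3, 4, 5} is acyclic, so L(A) is finite; the longest accepting path visits 5 useful states, giving maximum string length 4.
Counting accepting paths from 4 by length: 1 of length 0, 3 of length 1, 6 of length 3, 4 of length 4. Total 14.

14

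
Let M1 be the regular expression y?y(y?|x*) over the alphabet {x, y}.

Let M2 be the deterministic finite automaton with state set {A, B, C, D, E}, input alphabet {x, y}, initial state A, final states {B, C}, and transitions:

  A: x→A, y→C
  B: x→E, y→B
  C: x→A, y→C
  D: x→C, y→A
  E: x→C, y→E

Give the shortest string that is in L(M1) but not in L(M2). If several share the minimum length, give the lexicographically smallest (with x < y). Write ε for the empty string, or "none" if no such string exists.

The string yx is accepted by M1 but not by M2.
No shorter string lies in the difference, and yx is the lexicographically first length-2 string in L(M1) \ L(M2).

yx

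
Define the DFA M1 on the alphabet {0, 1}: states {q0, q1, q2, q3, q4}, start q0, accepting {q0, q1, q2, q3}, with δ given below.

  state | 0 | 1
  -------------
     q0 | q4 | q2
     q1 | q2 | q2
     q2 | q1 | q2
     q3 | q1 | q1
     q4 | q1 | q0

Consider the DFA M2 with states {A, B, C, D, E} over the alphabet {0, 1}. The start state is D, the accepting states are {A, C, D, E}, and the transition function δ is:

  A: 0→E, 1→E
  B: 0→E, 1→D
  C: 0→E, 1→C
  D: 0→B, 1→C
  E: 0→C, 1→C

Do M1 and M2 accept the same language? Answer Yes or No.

Yes

Exploring the product automaton M1 × M2 from the start pair (q0, D), following both machines on each input symbol, reaches 4 state pairs: (q0, D), (q4, B), (q2, C), (q1, E).
M1 accepts in {q0, q1, q2, q3} and M2 accepts in {A, C, D, E}. In every reachable pair the two components are either both accepting — (q0, D), (q2, C), (q1, E) — or both non-accepting, so no string is accepted by exactly one of the machines: L(M1) \ L(M2) and L(M2) \ L(M1) are both empty.
Hence every string is accepted by M1 iff it is accepted by M2, and the two languages coincide.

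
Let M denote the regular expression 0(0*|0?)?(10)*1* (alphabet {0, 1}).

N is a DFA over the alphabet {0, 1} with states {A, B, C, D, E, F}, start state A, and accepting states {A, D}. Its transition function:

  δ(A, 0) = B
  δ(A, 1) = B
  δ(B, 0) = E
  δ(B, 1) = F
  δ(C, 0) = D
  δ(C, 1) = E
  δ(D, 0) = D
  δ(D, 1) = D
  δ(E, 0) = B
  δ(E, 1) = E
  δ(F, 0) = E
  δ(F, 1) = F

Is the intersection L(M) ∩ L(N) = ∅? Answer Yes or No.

Yes

Converting the expression M to a DFA (subset construction, then merging equivalent states) gives the minimal DFA with states {m0, m1, m2, m3, m4, m5}, start state m0, accepting states {m1, m3, m4, m5} and transitions m0: 0→m1, 1→m2; m1: 0→m1, 1→m3; m2: 0→m2, 1→m2; m3: 0→m4, 1→m5; m4: 0→m2, 1→m3; m5: 0→m2, 1→m5.
Exploring the product automaton M × N from the start pair (m0, A), following both machines on each input symbol, reaches 12 state pairs: (m0, A), (m1, B), (m2, B), (m1, E), (m3, F), (m2, E), (m2, F), (m3, E), (m4, E), (m5, F), (m4, B), (m5, E).
M accepts in {m1, m3, m4, m5} and N accepts in {A, D}; no reachable pair has both components accepting, so no string drives both machines to acceptance simultaneously and L(M) ∩ L(N) = ∅.
So no string is accepted by both, and the intersection is empty.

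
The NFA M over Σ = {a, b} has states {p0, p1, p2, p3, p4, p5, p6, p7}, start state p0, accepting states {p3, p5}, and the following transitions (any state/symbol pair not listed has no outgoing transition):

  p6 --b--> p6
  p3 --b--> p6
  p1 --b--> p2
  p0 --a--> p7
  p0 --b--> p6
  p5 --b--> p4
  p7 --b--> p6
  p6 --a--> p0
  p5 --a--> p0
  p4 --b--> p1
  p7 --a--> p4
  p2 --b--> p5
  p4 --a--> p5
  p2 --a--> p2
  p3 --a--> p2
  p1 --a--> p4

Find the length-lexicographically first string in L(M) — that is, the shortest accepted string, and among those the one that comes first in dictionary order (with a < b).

A breadth-first search from p0 reaches an accepting state first via the path p0 → p7 → p4 → p5 on input aaa.
No string of length < 3 is accepted (BFS exhausts all shorter strings without reaching an accepting state), and aaa is the lexicographically least accepting string of length 3.

aaa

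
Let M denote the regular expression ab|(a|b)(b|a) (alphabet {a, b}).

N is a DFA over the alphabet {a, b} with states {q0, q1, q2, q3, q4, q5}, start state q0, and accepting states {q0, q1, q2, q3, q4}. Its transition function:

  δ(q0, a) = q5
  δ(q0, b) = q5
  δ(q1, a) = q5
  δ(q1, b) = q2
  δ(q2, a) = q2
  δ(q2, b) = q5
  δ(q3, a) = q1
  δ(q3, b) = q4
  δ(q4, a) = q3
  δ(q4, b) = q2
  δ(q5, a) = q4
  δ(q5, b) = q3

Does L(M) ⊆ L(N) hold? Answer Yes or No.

Converting the expression M to a DFA (subset construction, then merging equivalent states) gives the minimal DFA with states {m0, m1, m2, m3}, start state m0, accepting states {m2} and transitions m0: a→m1, b→m1; m1: a→m2, b→m2; m2: a→m3, b→m3; m3: a→m3, b→m3.
Exploring the product automaton M × N from the start pair (m0, q0), following both machines on each input symbol, reaches 9 state pairs: (m0, q0), (m1, q5), (m2, q4), (m2, q3), (m3, q3), (m3, q2), (m3, q1), (m3, q4), (m3, q5).
M accepts in {m2} and N accepts in {q0, q1, q2, q3, q4}. The reachable pairs whose M-component is accepting are (m2, q4), (m2, q3); in each of them the N-component is accepting too, so the product for L(M) \ L(N) (M-component accepting, N-component rejecting) has no reachable accepting pair and the difference is empty.
Hence every string in L(M) is also in L(N).

Yes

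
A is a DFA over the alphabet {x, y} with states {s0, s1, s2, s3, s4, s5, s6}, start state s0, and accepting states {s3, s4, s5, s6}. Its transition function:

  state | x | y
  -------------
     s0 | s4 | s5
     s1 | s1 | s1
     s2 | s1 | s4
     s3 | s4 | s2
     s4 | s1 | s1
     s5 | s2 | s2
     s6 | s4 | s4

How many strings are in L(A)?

4

The useful subgraph on states {s0, s2, s4, s5} is acyclic, so L(A) is finite; the longest accepting path visits 4 useful states, giving maximum string length 3.
Counting accepting paths from s0 by length: 2 of length 1, 2 of length 3. Total 4.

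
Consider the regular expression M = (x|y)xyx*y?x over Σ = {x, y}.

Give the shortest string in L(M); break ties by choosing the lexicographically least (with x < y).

xxyx

By inspection of the expression, no string of length less than 4 matches, and xxyx is the lexicographically first match of length 4.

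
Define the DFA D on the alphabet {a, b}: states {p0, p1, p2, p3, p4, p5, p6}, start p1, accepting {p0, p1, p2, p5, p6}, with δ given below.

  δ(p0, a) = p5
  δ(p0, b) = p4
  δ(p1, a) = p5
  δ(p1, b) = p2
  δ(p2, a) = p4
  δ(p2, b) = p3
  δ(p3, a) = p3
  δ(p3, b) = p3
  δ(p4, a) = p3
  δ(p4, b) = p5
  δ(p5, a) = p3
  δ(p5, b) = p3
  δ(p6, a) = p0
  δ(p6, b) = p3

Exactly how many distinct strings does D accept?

The useful subgraph on states {p1, p2, p4, p5} is acyclic, so L(D) is finite; the longest accepting path visits 4 useful states, giving maximum string length 3.
Counting accepting paths from p1 by length: 1 of length 0, 2 of length 1, 1 of length 3. Total 4.

4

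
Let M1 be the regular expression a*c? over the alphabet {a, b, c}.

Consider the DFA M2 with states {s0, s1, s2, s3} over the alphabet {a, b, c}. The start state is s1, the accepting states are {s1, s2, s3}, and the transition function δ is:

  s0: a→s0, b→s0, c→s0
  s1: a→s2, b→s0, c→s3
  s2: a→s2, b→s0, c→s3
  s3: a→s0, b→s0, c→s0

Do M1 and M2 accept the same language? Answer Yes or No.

Yes

Converting the expression M1 to a DFA (subset construction, then merging equivalent states) gives the minimal DFA with states {r0, r1, r2}, start state r0, accepting states {r0, r2} and transitions r0: a→r0, b→r1, c→r2; r1: a→r1, b→r1, c→r1; r2: a→r1, b→r1, c→r1.
Exploring the product automaton M1 × M2 from the start pair (r0, s1), following both machines on each input symbol, reaches 4 state pairs: (r0, s1), (r0, s2), (r1, s0), (r2, s3).
M1 accepts in {r0, r2} and M2 accepts in {s1, s2, s3}. In every reachable pair the two components are either both accepting — (r0, s1), (r0, s2), (r2, s3) — or both non-accepting, so no string is accepted by exactly one of the machines: L(M1) \ L(M2) and L(M2) \ L(M1) are both empty.
Hence every string is accepted by M1 iff it is accepted by M2, and the two languages coincide.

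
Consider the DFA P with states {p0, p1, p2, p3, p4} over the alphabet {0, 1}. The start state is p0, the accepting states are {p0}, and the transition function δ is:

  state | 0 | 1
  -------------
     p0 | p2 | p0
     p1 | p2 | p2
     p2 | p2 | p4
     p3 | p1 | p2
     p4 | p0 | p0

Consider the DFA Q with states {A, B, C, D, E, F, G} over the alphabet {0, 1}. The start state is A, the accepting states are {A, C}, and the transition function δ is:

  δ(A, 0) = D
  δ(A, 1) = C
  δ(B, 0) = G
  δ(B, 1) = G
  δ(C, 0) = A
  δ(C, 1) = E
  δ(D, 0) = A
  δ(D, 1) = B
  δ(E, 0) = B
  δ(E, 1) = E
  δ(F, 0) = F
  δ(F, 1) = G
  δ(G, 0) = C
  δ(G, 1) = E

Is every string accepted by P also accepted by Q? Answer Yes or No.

No

The string 11 is in L(P) but not in L(Q).
So L(P) ⊄ L(Q).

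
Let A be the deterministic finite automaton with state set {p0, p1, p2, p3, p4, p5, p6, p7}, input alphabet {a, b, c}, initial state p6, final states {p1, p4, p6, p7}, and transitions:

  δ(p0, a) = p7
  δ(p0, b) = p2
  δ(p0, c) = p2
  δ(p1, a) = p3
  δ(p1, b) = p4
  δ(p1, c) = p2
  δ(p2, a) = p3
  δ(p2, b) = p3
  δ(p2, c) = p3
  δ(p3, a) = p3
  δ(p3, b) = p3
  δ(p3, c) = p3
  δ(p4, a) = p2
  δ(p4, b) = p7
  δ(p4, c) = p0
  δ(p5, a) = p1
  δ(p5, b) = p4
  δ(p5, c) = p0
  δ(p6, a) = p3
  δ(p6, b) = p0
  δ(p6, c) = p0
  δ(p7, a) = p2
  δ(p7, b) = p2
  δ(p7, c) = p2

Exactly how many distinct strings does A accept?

3

The useful subgraph on states {p0, p6, p7} is acyclic, so L(A) is finite; the longest accepting path visits 3 useful states, giving maximum string length 2.
Counting accepting paths from p6 by length: 1 of length 0, 2 of length 2. Total 3.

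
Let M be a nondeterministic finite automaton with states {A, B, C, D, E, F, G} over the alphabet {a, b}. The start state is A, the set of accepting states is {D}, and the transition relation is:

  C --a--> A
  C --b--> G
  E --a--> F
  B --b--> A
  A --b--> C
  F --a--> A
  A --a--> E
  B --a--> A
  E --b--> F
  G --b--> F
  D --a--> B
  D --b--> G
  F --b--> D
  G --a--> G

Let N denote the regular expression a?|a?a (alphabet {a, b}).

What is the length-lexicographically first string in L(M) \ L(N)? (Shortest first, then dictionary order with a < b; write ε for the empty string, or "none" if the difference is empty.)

aab

The string aab is accepted by M but not by N.
No shorter string lies in the difference, and aab is the lexicographically first length-3 string in L(M) \ L(N).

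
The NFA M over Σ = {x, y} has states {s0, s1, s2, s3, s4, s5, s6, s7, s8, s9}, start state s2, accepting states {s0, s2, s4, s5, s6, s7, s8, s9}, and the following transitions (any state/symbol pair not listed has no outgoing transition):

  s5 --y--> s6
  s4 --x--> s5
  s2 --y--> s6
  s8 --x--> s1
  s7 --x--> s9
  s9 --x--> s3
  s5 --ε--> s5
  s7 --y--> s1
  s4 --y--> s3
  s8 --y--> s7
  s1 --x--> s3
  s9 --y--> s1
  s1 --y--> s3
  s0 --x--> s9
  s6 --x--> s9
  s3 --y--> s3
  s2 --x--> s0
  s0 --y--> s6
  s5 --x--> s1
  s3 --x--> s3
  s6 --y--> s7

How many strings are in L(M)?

The useful subgraph on states {s0, s2, s6, s7, s9} is acyclic, so L(M) is finite; the longest accepting path visits 5 useful states, giving maximum string length 4.
Counting accepting paths from s2 by length: 1 of length 0, 2 of length 1, 4 of length 2, 3 of length 3, 1 of length 4. Total 11.

11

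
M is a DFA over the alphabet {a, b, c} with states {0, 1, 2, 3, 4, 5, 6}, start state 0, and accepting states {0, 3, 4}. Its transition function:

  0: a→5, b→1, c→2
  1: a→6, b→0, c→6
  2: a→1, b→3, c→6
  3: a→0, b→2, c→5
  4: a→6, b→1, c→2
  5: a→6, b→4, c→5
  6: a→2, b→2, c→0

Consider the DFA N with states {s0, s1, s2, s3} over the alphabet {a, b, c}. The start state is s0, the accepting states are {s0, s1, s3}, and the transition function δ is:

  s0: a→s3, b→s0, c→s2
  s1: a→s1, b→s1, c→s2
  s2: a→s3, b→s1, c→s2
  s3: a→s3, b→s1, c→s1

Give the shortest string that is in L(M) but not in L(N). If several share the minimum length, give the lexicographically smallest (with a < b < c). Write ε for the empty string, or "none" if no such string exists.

The string bcc is accepted by M but not by N.
No shorter string lies in the difference, and bcc is the lexicographically first length-3 string in L(M) \ L(N).

bcc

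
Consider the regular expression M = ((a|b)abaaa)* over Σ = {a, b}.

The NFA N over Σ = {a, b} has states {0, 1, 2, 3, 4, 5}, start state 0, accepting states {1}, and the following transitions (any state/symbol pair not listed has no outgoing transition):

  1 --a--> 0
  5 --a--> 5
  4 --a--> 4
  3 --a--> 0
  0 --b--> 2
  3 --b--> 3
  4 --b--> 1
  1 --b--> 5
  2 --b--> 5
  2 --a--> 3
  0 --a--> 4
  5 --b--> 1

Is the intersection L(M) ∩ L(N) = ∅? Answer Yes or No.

Yes

Converting the expression M to a DFA (subset construction, then merging equivalent states) gives the minimal DFA with states {m0, m1, m2, m3, m4, m5, m6}, start state m0, accepting states {m0} and transitions m0: a→m1, b→m1; m1: a→m2, b→m3; m2: a→m3, b→m4; m3: a→m3, b→m3; m4: a→m5, b→m3; m5: a→m6, b→m3; m6: a→m0, b→m3.
Exploring the product automaton M × N from the start pair (m0, 0), following both machines on each input symbol, reaches 21 state pairs: (m0, 0), (m1, 4), (m1, 2), (m2, 4), (m3, 1), (m2, 3), (m3, 5), (m3, 4), (m4, 1), (m3, 0), (m4, 3), (m5, 0), (m3, 2), (m3, 3), (m6, 4), (m0, 4), (m1, 1), (m2, 0), (m4, 2), (m5, 3), (m6, 0).
M accepts in {m0} and N accepts in {1}; no reachable pair has both components accepting, so no string drives both machines to acceptance simultaneously and L(M) ∩ L(N) = ∅.
So no string is accepted by both, and the intersection is empty.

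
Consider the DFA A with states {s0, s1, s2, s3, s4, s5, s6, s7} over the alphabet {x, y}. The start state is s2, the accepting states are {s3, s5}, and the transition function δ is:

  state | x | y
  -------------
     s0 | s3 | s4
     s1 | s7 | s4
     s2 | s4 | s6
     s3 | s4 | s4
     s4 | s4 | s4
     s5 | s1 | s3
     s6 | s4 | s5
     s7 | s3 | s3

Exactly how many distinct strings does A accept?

The useful subgraph on states {s1, s2, s3, s5, s6, s7} is acyclic, so L(A) is finite; the longest accepting path visits 6 useful states, giving maximum string length 5.
Counting accepting paths from s2 by length: 1 of length 2, 1 of length 3, 2 of length 5. Total 4.

4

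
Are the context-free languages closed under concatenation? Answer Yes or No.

Yes

Take grammars for L₁ and L₂ with disjoint nonterminals and start symbols S₁, S₂; adding a new start symbol with S → S₁S₂ gives a context-free grammar for L₁L₂.
So the context-free languages are closed under concatenation.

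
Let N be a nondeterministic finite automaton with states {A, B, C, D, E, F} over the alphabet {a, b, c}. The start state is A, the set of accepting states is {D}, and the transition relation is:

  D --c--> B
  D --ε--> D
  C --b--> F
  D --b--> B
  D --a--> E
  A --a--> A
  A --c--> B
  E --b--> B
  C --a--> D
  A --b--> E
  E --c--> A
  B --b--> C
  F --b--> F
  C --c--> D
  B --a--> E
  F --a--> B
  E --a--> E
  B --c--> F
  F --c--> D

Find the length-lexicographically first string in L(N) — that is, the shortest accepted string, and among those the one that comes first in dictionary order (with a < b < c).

A breadth-first search from A reaches an accepting state first via the path A → B → C → D on input cba.
No string of length < 3 is accepted (BFS exhausts all shorter strings without reaching an accepting state), and cba is the lexicographically least accepting string of length 3.

cba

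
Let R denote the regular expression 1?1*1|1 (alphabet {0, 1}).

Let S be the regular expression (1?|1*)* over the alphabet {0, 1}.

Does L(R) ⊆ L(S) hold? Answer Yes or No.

Yes

Converting the expression R to a DFA (subset construction, then merging equivalent states) gives the minimal DFA with states {r0, r1, r2}, start state r0, accepting states {r2} and transitions r0: 0→r1, 1→r2; r1: 0→r1, 1→r1; r2: 0→r1, 1→r2.
Converting the expression S to a DFA (subset construction, then merging equivalent states) gives the minimal DFA with states {s0, s1}, start state s0, accepting states {s0} and transitions s0: 0→s1, 1→s0; s1: 0→s1, 1→s1.
Exploring the product automaton R × S from the start pair (r0, s0), following both machines on each input symbol, reaches 3 state pairs: (r0, s0), (r1, s1), (r2, s0).
R accepts in {r2} and S accepts in {s0}. The reachable pairs whose R-component is accepting are (r2, s0); in each of them the S-component is accepting too, so the product for L(R) \ L(S) (R-component accepting, S-component rejecting) has no reachable accepting pair and the difference is empty.
Hence every string in L(R) is also in L(S).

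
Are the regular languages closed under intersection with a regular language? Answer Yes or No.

This is a special case of closure under intersection: the product of the two DFAs, accepting on F₁ × F₂, recognises the intersection.
So the regular languages are closed under intersection with a regular language.

Yes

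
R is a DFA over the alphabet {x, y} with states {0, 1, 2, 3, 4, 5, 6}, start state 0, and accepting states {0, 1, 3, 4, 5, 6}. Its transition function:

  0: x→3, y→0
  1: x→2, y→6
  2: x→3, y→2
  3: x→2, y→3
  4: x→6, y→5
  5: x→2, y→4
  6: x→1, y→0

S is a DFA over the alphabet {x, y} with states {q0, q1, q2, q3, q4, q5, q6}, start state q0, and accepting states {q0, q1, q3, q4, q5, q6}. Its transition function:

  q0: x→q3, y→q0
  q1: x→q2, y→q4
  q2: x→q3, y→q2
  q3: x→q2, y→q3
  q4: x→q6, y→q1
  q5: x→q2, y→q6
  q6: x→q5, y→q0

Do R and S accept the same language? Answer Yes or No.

Yes

Exploring the product automaton R × S from the start pair (0, q0), following both machines on each input symbol, reaches 3 state pairs: (0, q0), (3, q3), (2, q2).
R accepts in {0, 1, 3, 4, 5, 6} and S accepts in {q0, q1, q3, q4, q5, q6}. In every reachable pair the two components are either both accepting — (0, q0), (3, q3) — or both non-accepting, so no string is accepted by exactly one of the machines: L(R) \ L(S) and L(S) \ L(R) are both empty.
Hence every string is accepted by R iff it is accepted by S, and the two languages coincide.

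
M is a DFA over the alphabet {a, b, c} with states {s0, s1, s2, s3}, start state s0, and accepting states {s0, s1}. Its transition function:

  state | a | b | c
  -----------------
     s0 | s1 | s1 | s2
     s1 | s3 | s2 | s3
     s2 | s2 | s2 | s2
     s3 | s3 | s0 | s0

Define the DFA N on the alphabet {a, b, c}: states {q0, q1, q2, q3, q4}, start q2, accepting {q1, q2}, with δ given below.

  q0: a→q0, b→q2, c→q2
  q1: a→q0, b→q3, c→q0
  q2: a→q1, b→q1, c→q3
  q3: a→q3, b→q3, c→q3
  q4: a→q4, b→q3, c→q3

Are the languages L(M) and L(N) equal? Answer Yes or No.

Yes

Exploring the product automaton M × N from the start pair (s0, q2), following both machines on each input symbol, reaches 4 state pairs: (s0, q2), (s1, q1), (s2, q3), (s3, q0).
M accepts in {s0, s1} and N accepts in {q1, q2}. In every reachable pair the two components are either both accepting — (s0, q2), (s1, q1) — or both non-accepting, so no string is accepted by exactly one of the machines: L(M) \ L(N) and L(N) \ L(M) are both empty.
Hence every string is accepted by M iff it is accepted by N, and the two languages coincide.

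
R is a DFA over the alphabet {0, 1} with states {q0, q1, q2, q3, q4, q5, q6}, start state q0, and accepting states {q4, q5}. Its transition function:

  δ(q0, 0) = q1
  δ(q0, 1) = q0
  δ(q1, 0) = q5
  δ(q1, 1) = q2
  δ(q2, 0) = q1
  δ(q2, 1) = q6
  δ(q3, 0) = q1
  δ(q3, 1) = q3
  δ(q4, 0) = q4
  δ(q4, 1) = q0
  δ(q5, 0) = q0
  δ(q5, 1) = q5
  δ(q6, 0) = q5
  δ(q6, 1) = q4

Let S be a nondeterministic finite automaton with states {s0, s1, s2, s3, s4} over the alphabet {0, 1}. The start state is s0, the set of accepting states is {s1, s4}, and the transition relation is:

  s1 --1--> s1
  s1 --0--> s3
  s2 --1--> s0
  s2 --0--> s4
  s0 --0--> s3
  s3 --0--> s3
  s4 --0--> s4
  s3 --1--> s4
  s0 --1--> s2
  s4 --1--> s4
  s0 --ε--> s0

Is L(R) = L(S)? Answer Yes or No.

No

The string 00 is accepted by R but rejected by S.
So L(R) ≠ L(S).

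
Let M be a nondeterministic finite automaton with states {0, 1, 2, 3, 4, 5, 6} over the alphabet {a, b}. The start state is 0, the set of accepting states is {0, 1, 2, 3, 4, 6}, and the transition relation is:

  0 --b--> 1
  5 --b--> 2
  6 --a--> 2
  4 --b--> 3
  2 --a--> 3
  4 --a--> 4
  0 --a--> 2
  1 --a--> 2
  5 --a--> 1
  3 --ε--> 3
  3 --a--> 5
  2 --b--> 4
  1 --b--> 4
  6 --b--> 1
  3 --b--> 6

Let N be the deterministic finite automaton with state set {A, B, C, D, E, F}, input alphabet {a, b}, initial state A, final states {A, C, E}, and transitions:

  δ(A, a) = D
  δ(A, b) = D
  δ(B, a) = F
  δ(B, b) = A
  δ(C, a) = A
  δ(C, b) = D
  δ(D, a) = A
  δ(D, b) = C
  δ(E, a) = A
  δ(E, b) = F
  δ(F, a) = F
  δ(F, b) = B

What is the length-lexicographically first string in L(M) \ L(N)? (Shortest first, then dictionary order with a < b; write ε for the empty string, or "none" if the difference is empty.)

a

The string a is accepted by M but not by N.
No shorter string lies in the difference, and a is the lexicographically first length-1 string in L(M) \ L(N).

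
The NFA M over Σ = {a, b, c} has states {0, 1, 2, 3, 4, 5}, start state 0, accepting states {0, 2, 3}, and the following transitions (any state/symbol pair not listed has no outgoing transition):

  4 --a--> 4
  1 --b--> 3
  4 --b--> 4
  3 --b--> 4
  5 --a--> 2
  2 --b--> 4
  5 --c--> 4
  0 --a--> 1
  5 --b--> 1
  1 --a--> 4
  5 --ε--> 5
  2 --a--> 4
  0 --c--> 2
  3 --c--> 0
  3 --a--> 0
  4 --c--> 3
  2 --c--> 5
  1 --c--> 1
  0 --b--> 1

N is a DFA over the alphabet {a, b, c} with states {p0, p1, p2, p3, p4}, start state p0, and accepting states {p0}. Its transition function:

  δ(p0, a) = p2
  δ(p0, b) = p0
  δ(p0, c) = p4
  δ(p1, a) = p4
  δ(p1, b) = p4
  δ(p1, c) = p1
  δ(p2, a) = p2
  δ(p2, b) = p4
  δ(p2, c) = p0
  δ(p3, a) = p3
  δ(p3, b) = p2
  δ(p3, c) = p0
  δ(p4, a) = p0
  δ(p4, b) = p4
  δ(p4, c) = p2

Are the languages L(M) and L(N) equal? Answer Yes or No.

The string c is accepted by M but rejected by N.
So L(M) ≠ L(N).

No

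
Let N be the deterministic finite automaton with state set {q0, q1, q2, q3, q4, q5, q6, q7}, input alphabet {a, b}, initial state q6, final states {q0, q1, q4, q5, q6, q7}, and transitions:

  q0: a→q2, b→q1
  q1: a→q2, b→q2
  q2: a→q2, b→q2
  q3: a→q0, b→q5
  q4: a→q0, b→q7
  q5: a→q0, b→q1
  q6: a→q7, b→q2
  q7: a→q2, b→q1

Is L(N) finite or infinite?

finite

The useful states (reachable from q6 and able to reach an accepting state) are {q1, q6, q7}.
Restricted to these states the transition graph has no cycle, so every accepting path has bounded length and L is finite.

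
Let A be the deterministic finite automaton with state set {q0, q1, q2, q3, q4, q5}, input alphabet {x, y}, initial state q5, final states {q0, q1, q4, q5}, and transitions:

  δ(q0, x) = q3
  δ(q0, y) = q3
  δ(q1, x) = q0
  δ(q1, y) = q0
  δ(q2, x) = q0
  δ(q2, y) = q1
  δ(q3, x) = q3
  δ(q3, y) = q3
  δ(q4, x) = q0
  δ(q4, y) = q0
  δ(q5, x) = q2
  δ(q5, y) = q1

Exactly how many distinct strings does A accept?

8

The useful subgraph on states {q0, q1, q2, q5} is acyclic, so L(A) is finite; the longest accepting path visits 4 useful states, giving maximum string length 3.
Counting accepting paths from q5 by length: 1 of length 0, 1 of length 1, 4 of length 2, 2 of length 3. Total 8.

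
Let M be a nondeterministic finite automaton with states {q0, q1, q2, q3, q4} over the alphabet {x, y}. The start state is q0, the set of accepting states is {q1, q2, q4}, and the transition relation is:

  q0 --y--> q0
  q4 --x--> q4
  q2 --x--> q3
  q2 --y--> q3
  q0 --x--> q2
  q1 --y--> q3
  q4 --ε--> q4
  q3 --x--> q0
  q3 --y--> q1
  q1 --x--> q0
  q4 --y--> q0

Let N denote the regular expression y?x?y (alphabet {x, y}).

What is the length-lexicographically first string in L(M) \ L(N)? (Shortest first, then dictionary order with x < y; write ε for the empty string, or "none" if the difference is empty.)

x

The string x is accepted by M but not by N.
No shorter string lies in the difference, and x is the lexicographically first length-1 string in L(M) \ L(N).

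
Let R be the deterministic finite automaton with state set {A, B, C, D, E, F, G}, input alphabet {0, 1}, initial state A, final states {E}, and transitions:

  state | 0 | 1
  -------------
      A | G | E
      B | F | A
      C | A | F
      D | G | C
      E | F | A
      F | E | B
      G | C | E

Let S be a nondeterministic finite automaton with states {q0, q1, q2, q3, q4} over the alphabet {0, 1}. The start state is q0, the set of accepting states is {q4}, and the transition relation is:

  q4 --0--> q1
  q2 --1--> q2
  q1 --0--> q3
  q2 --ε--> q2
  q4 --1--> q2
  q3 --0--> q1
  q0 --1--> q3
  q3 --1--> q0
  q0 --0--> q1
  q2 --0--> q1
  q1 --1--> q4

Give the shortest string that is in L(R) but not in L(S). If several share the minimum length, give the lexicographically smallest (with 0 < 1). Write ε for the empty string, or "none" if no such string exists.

The string 1 is accepted by R but not by S.
No shorter string lies in the difference, and 1 is the lexicographically first length-1 string in L(R) \ L(S).

1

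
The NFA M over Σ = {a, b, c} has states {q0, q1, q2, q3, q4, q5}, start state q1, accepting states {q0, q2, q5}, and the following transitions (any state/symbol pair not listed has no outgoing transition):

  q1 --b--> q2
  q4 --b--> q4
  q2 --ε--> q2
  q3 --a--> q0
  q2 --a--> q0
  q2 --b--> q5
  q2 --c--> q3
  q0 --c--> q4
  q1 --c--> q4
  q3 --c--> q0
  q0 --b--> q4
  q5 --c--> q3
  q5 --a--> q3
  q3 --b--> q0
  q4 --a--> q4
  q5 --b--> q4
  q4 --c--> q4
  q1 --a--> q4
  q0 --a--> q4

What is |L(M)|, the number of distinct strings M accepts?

12

The useful subgraph on states {q0, q1, q2, q3, q5} is acyclic, so L(M) is finite; the longest accepting path visits 5 useful states, giving maximum string length 4.
Counting accepting paths from q1 by length: 1 of length 1, 2 of length 2, 3 of length 3, 6 of length 4. Total 12.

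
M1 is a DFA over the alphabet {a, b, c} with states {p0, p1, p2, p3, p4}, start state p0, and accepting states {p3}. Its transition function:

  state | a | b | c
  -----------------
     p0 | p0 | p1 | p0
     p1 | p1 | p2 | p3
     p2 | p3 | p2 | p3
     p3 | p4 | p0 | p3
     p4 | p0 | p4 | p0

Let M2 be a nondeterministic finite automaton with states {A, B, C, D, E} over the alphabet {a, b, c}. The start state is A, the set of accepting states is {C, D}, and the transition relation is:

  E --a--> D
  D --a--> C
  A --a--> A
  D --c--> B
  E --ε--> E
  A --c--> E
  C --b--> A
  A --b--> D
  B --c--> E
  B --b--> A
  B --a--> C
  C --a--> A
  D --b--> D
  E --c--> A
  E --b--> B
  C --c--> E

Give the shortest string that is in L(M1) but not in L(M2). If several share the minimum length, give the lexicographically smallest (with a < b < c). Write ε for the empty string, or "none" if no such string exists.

The string bc is accepted by M1 but not by M2.
No shorter string lies in the difference, and bc is the lexicographically first length-2 string in L(M1) \ L(M2).

bc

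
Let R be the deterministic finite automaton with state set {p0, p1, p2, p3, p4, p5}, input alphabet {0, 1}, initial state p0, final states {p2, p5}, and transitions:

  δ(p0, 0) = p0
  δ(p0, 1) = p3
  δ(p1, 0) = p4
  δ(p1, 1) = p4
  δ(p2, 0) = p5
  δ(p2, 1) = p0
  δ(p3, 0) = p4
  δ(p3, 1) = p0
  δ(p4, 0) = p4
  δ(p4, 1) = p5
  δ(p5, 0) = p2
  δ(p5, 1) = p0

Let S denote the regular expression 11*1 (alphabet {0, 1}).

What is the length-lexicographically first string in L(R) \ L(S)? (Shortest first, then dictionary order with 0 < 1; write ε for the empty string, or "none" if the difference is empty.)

The string 101 is accepted by R but not by S.
No shorter string lies in the difference, and 101 is the lexicographically first length-3 string in L(R) \ L(S).

101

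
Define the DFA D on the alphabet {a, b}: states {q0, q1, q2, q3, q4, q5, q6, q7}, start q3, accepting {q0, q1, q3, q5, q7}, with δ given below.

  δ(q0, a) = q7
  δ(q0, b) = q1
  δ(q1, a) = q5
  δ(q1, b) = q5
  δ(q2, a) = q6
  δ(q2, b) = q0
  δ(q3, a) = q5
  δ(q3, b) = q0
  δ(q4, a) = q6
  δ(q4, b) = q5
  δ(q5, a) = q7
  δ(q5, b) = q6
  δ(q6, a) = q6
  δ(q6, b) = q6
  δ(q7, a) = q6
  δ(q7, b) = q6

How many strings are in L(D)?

The useful subgraph on states {q0, q1, q3, q5, q7} is acyclic, so L(D) is finite; the longest accepting path visits 5 useful states, giving maximum string length 4.
Counting accepting paths from q3 by length: 1 of length 0, 2 of length 1, 3 of length 2, 2 of length 3, 2 of length 4. Total 10.

10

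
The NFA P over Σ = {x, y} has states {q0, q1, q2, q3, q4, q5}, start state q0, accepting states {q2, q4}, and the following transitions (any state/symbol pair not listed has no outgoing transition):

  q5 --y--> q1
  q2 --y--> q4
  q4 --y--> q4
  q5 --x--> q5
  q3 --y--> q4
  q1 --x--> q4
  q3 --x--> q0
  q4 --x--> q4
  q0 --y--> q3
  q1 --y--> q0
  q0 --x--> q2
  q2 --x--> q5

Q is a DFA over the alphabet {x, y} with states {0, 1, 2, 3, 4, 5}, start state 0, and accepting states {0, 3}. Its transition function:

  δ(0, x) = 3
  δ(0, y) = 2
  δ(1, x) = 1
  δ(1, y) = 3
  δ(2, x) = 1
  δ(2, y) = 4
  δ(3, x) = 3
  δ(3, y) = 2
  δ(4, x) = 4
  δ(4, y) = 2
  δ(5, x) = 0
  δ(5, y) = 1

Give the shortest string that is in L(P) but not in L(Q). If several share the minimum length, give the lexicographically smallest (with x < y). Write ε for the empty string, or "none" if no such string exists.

xy

The string xy is accepted by P but not by Q.
No shorter string lies in the difference, and xy is the lexicographically first length-2 string in L(P) \ L(Q).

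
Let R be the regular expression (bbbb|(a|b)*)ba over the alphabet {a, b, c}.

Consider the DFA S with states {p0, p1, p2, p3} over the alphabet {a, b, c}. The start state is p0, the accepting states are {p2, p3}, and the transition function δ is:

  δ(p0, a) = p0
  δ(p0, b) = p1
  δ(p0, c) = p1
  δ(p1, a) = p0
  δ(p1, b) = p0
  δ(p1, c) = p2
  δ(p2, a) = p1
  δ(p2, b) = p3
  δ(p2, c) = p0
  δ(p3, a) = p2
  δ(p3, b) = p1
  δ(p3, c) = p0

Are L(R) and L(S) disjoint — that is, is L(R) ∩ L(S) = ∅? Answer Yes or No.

Yes

Converting the expression R to a DFA (subset construction, then merging equivalent states) gives the minimal DFA with states {r0, r1, r2, r3}, start state r0, accepting states {r3} and transitions r0: a→r0, b→r1, c→r2; r1: a→r3, b→r1, c→r2; r2: a→r2, b→r2, c→r2; r3: a→r0, b→r1, c→r2.
Exploring the product automaton R × S from the start pair (r0, p0), following both machines on each input symbol, reaches 8 state pairs: (r0, p0), (r1, p1), (r2, p1), (r3, p0), (r1, p0), (r2, p2), (r2, p0), (r2, p3).
R accepts in {r3} and S accepts in {p2, p3}; no reachable pair has both components accepting, so no string drives both machines to acceptance simultaneously and L(R) ∩ L(S) = ∅.
So no string is accepted by both, and the intersection is empty.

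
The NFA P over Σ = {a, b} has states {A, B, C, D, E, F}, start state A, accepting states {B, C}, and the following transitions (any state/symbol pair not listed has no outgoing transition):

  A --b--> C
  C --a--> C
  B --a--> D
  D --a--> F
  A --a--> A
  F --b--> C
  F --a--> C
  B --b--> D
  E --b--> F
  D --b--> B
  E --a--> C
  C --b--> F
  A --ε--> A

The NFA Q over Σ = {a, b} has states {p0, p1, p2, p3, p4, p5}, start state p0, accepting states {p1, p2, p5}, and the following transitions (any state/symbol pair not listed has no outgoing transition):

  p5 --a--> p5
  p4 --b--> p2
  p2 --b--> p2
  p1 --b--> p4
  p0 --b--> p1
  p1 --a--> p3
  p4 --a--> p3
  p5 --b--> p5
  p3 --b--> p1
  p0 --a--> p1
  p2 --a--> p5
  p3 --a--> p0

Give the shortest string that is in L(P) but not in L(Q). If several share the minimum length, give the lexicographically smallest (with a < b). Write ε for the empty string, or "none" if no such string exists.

ab

The string ab is accepted by P but not by Q.
No shorter string lies in the difference, and ab is the lexicographically first length-2 string in L(P) \ L(Q).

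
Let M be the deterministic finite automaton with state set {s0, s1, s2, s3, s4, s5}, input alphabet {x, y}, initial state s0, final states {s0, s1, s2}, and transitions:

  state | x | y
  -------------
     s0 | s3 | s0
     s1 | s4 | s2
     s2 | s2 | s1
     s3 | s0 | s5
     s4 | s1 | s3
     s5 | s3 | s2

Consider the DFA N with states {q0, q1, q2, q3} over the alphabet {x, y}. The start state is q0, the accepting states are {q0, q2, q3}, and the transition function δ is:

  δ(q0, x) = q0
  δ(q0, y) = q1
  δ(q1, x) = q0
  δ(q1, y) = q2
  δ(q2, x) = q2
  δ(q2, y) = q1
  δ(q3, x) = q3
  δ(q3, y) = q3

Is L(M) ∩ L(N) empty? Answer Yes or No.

The empty string ε is accepted by both M and N.
Hence L(M) ∩ L(N) ≠ ∅.

No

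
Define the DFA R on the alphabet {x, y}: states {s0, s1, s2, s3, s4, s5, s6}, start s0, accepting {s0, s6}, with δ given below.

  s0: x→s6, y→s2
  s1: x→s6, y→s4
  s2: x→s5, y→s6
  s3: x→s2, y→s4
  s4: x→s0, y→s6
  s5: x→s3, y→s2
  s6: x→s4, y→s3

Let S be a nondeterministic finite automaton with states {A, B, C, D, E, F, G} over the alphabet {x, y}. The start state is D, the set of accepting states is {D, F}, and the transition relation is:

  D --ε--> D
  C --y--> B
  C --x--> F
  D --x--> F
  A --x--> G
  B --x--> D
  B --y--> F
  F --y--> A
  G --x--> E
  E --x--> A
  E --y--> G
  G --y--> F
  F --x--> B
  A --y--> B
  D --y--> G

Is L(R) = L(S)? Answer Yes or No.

Exploring the product automaton R × S from the start pair (s0, D), following both machines on each input symbol, reaches 6 state pairs: (s0, D), (s6, F), (s2, G), (s4, B), (s3, A), (s5, E).
R accepts in {s0, s6} and S accepts in {D, F}. In every reachable pair the two components are either both accepting — (s0, D), (s6, F) — or both non-accepting, so no string is accepted by exactly one of the machines: L(R) \ L(S) and L(S) \ L(R) are both empty.
Hence every string is accepted by R iff it is accepted by S, and the two languages coincide.

Yes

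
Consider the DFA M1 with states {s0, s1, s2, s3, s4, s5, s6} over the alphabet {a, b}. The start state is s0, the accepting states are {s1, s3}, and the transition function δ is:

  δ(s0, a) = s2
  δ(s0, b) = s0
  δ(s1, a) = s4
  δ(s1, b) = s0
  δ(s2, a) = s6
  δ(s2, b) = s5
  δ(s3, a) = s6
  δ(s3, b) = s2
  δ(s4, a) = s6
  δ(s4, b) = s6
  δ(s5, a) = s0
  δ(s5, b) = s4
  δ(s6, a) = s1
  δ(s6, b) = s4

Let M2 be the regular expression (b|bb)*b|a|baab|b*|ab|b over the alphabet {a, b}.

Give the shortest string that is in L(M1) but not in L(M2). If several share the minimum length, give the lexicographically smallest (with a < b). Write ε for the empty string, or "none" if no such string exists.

The string aaa is accepted by M1 but not by M2.
No shorter string lies in the difference, and aaa is the lexicographically first length-3 string in L(M1) \ L(M2).

aaa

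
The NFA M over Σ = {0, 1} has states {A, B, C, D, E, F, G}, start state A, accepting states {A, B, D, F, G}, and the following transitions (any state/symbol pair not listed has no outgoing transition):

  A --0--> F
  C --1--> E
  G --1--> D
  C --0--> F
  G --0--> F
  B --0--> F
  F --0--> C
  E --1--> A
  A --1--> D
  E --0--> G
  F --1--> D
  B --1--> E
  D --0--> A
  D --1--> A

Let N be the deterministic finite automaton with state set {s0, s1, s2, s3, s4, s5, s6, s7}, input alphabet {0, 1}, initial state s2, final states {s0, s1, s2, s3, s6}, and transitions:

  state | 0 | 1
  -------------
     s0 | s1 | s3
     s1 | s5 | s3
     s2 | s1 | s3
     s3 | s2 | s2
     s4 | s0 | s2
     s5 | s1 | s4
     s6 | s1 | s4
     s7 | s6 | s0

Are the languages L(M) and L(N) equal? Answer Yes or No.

Yes

Exploring the product automaton M × N from the start pair (A, s2), following both machines on each input symbol, reaches 6 state pairs: (A, s2), (F, s1), (D, s3), (C, s5), (E, s4), (G, s0).
M accepts in {A, B, D, F, G} and N accepts in {s0, s1, s2, s3, s6}. In every reachable pair the two components are either both accepting — (A, s2), (F, s1), (D, s3), (G, s0) — or both non-accepting, so no string is accepted by exactly one of the machines: L(M) \ L(N) and L(N) \ L(M) are both empty.
Hence every string is accepted by M iff it is accepted by N, and the two languages coincide.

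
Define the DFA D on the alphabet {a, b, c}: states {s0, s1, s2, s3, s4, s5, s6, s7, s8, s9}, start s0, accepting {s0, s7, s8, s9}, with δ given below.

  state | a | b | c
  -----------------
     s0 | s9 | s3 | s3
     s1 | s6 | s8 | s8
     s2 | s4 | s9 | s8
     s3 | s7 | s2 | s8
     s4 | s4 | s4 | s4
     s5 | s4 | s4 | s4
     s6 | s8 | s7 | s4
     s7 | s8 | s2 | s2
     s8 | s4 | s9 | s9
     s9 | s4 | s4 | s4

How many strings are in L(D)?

The useful subgraph on states {s0, s2, s3, s7, s8, s9} is acyclic, so L(D) is finite; the longest accepting path visits 6 useful states, giving maximum string length 5.
Counting accepting paths from s0 by length: 1 of length 0, 1 of length 1, 4 of length 2, 10 of length 3, 16 of length 4, 8 of length 5. Total 40.

40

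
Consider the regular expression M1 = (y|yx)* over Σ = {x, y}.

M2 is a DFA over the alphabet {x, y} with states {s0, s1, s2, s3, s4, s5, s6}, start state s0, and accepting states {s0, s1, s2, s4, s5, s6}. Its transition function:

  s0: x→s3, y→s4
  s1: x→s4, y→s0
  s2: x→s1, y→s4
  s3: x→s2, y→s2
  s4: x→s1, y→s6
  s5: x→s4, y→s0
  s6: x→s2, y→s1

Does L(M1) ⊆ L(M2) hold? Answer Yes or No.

No

The string yxyx is in L(M1) but not in L(M2).
So L(M1) ⊄ L(M2).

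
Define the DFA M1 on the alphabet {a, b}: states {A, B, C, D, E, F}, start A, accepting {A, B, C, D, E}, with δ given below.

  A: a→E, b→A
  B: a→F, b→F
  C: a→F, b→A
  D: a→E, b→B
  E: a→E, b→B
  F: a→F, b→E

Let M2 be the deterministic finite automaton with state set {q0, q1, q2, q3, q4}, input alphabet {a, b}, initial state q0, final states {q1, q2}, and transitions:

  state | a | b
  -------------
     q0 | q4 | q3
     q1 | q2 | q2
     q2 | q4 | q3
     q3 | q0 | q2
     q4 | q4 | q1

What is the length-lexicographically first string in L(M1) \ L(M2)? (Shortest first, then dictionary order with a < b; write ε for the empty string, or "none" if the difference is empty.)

ε

The empty string ε is accepted by M1 but not by M2.
Since ε is the unique shortest string, it is the required witness.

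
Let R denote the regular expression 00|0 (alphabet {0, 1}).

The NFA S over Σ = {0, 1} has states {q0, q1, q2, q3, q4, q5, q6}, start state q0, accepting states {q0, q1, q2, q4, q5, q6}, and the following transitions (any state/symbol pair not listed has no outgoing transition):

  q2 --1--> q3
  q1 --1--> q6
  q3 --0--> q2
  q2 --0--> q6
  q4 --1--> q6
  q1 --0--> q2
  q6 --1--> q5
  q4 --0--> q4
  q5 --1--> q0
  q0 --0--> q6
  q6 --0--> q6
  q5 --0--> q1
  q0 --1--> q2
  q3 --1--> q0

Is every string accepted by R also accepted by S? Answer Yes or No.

Converting the expression R to a DFA (subset construction, then merging equivalent states) gives the minimal DFA with states {r0, r1, r2, r3}, start state r0, accepting states {r1, r3} and transitions r0: 0→r1, 1→r2; r1: 0→r3, 1→r2; r2: 0→r2, 1→r2; r3: 0→r2, 1→r2.
Exploring the product automaton R × S from the start pair (r0, q0), following both machines on each input symbol, reaches 9 state pairs: (r0, q0), (r1, q6), (r2, q2), (r3, q6), (r2, q5), (r2, q6), (r2, q3), (r2, q1), (r2, q0).
R accepts in {r1, r3} and S accepts in {q0, q1, q2, q4, q5, q6}. The reachable pairs whose R-component is accepting are (r1, q6), (r3, q6); in each of them the S-component is accepting too, so the product for L(R) \ L(S) (R-component accepting, S-component rejecting) has no reachable accepting pair and the difference is empty.
Hence every string in L(R) is also in L(S).

Yes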